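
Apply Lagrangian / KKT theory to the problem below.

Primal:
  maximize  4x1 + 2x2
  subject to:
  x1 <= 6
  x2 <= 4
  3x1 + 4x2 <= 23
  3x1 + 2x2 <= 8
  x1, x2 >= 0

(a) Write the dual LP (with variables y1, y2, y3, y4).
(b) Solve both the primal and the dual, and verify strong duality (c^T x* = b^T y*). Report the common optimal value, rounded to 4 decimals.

The standard primal-dual pair for 'max c^T x s.t. A x <= b, x >= 0' is:
  Dual:  min b^T y  s.t.  A^T y >= c,  y >= 0.

So the dual LP is:
  minimize  6y1 + 4y2 + 23y3 + 8y4
  subject to:
    y1 + 3y3 + 3y4 >= 4
    y2 + 4y3 + 2y4 >= 2
    y1, y2, y3, y4 >= 0

Solving the primal: x* = (2.6667, 0).
  primal value c^T x* = 10.6667.
Solving the dual: y* = (0, 0, 0, 1.3333).
  dual value b^T y* = 10.6667.
Strong duality: c^T x* = b^T y*. Confirmed.

10.6667


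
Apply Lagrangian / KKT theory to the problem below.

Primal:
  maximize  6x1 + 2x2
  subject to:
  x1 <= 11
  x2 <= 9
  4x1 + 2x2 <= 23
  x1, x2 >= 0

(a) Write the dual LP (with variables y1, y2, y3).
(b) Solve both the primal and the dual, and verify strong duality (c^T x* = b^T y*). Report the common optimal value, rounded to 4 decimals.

The standard primal-dual pair for 'max c^T x s.t. A x <= b, x >= 0' is:
  Dual:  min b^T y  s.t.  A^T y >= c,  y >= 0.

So the dual LP is:
  minimize  11y1 + 9y2 + 23y3
  subject to:
    y1 + 4y3 >= 6
    y2 + 2y3 >= 2
    y1, y2, y3 >= 0

Solving the primal: x* = (5.75, 0).
  primal value c^T x* = 34.5.
Solving the dual: y* = (0, 0, 1.5).
  dual value b^T y* = 34.5.
Strong duality: c^T x* = b^T y*. Confirmed.

34.5


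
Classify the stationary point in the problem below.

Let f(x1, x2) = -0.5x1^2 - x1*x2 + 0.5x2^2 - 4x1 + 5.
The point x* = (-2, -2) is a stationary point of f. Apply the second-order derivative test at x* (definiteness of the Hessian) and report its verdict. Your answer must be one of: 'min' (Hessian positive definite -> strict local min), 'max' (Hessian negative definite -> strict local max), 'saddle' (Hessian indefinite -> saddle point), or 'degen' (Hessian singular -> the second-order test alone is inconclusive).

Compute the Hessian H = grad^2 f:
  H = [[-1, -1], [-1, 1]]
Verify stationarity: grad f(x*) = H x* + g = (0, 0).
Eigenvalues of H: -1.4142, 1.4142.
Eigenvalues have mixed signs, so H is indefinite -> x* is a saddle point.

saddle


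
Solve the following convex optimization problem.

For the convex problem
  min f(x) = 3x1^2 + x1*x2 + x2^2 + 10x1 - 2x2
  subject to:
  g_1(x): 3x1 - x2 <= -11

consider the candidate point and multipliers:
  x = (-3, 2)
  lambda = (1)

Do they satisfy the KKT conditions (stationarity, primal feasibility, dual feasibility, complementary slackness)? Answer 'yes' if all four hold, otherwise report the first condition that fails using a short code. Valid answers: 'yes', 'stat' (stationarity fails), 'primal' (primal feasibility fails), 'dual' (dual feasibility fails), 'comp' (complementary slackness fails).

Gradient of f: grad f(x) = Q x + c = (-6, -1)
Constraint values g_i(x) = a_i^T x - b_i:
  g_1((-3, 2)) = 0
Stationarity residual: grad f(x) + sum_i lambda_i a_i = (-3, -2)
  -> stationarity FAILS
Primal feasibility (all g_i <= 0): OK
Dual feasibility (all lambda_i >= 0): OK
Complementary slackness (lambda_i * g_i(x) = 0 for all i): OK

Verdict: the first failing condition is stationarity -> stat.

stat


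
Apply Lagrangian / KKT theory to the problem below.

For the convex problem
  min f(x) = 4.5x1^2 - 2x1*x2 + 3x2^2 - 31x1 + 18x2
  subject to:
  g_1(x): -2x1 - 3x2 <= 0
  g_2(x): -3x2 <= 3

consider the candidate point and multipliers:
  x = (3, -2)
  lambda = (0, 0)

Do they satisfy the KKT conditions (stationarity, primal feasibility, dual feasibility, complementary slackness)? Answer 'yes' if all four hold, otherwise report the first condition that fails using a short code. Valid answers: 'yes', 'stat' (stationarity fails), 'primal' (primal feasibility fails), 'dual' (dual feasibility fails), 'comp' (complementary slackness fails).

Gradient of f: grad f(x) = Q x + c = (0, 0)
Constraint values g_i(x) = a_i^T x - b_i:
  g_1((3, -2)) = 0
  g_2((3, -2)) = 3
Stationarity residual: grad f(x) + sum_i lambda_i a_i = (0, 0)
  -> stationarity OK
Primal feasibility (all g_i <= 0): FAILS
Dual feasibility (all lambda_i >= 0): OK
Complementary slackness (lambda_i * g_i(x) = 0 for all i): OK

Verdict: the first failing condition is primal_feasibility -> primal.

primal


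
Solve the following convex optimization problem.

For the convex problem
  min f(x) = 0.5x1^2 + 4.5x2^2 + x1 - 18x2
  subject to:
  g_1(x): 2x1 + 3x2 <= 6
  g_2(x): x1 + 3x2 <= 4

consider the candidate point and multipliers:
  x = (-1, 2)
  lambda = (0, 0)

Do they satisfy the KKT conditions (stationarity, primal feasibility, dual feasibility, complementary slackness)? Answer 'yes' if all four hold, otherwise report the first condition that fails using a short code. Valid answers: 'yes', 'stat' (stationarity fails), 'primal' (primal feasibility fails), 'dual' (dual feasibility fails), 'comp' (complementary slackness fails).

Gradient of f: grad f(x) = Q x + c = (0, 0)
Constraint values g_i(x) = a_i^T x - b_i:
  g_1((-1, 2)) = -2
  g_2((-1, 2)) = 1
Stationarity residual: grad f(x) + sum_i lambda_i a_i = (0, 0)
  -> stationarity OK
Primal feasibility (all g_i <= 0): FAILS
Dual feasibility (all lambda_i >= 0): OK
Complementary slackness (lambda_i * g_i(x) = 0 for all i): OK

Verdict: the first failing condition is primal_feasibility -> primal.

primal


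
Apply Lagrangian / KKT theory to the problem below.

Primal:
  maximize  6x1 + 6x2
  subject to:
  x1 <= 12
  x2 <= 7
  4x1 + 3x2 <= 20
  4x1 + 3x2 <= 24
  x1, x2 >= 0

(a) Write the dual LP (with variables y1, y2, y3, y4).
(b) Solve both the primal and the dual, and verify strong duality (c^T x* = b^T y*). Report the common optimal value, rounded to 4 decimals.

The standard primal-dual pair for 'max c^T x s.t. A x <= b, x >= 0' is:
  Dual:  min b^T y  s.t.  A^T y >= c,  y >= 0.

So the dual LP is:
  minimize  12y1 + 7y2 + 20y3 + 24y4
  subject to:
    y1 + 4y3 + 4y4 >= 6
    y2 + 3y3 + 3y4 >= 6
    y1, y2, y3, y4 >= 0

Solving the primal: x* = (0, 6.6667).
  primal value c^T x* = 40.
Solving the dual: y* = (0, 0, 2, 0).
  dual value b^T y* = 40.
Strong duality: c^T x* = b^T y*. Confirmed.

40


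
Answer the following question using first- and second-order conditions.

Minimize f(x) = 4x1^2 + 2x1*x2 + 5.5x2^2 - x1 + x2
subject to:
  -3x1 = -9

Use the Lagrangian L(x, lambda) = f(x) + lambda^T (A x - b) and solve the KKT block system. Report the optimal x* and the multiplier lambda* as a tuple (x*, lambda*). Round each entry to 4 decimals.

Form the Lagrangian:
  L(x, lambda) = (1/2) x^T Q x + c^T x + lambda^T (A x - b)
Stationarity (grad_x L = 0): Q x + c + A^T lambda = 0.
Primal feasibility: A x = b.

This gives the KKT block system:
  [ Q   A^T ] [ x     ]   [-c ]
  [ A    0  ] [ lambda ] = [ b ]

Solving the linear system:
  x*      = (3, -0.6364)
  lambda* = (7.2424)
  f(x*)   = 30.7727

x* = (3, -0.6364), lambda* = (7.2424)


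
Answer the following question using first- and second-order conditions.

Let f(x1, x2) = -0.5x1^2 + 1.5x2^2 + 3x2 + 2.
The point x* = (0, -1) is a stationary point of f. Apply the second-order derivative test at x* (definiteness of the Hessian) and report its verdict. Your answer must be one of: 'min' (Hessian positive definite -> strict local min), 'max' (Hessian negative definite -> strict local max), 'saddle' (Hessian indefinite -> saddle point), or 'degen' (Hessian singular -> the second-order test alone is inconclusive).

Compute the Hessian H = grad^2 f:
  H = [[-1, 0], [0, 3]]
Verify stationarity: grad f(x*) = H x* + g = (0, 0).
Eigenvalues of H: -1, 3.
Eigenvalues have mixed signs, so H is indefinite -> x* is a saddle point.

saddle


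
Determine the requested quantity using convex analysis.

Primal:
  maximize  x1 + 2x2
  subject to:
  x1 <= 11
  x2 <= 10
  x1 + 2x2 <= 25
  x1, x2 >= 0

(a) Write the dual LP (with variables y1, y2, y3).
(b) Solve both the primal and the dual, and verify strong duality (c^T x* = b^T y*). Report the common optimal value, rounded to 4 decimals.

The standard primal-dual pair for 'max c^T x s.t. A x <= b, x >= 0' is:
  Dual:  min b^T y  s.t.  A^T y >= c,  y >= 0.

So the dual LP is:
  minimize  11y1 + 10y2 + 25y3
  subject to:
    y1 + y3 >= 1
    y2 + 2y3 >= 2
    y1, y2, y3 >= 0

Solving the primal: x* = (5, 10).
  primal value c^T x* = 25.
Solving the dual: y* = (0, 0, 1).
  dual value b^T y* = 25.
Strong duality: c^T x* = b^T y*. Confirmed.

25


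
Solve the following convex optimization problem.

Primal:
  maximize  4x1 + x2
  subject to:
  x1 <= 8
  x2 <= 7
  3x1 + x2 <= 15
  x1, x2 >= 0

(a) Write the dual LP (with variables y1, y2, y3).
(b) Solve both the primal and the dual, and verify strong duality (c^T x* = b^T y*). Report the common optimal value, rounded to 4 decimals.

The standard primal-dual pair for 'max c^T x s.t. A x <= b, x >= 0' is:
  Dual:  min b^T y  s.t.  A^T y >= c,  y >= 0.

So the dual LP is:
  minimize  8y1 + 7y2 + 15y3
  subject to:
    y1 + 3y3 >= 4
    y2 + y3 >= 1
    y1, y2, y3 >= 0

Solving the primal: x* = (5, 0).
  primal value c^T x* = 20.
Solving the dual: y* = (0, 0, 1.3333).
  dual value b^T y* = 20.
Strong duality: c^T x* = b^T y*. Confirmed.

20


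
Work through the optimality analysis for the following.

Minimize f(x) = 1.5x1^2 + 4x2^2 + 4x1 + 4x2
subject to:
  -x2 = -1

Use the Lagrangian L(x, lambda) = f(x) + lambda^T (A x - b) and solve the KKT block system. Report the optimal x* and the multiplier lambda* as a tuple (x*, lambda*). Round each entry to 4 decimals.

Form the Lagrangian:
  L(x, lambda) = (1/2) x^T Q x + c^T x + lambda^T (A x - b)
Stationarity (grad_x L = 0): Q x + c + A^T lambda = 0.
Primal feasibility: A x = b.

This gives the KKT block system:
  [ Q   A^T ] [ x     ]   [-c ]
  [ A    0  ] [ lambda ] = [ b ]

Solving the linear system:
  x*      = (-1.3333, 1)
  lambda* = (12)
  f(x*)   = 5.3333

x* = (-1.3333, 1), lambda* = (12)


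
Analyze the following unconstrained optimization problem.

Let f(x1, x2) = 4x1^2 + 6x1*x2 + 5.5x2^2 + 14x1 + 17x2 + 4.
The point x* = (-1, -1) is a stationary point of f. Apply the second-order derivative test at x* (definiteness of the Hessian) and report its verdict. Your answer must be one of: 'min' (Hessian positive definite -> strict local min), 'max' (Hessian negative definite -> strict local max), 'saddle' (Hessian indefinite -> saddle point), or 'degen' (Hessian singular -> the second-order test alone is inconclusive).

Compute the Hessian H = grad^2 f:
  H = [[8, 6], [6, 11]]
Verify stationarity: grad f(x*) = H x* + g = (0, 0).
Eigenvalues of H: 3.3153, 15.6847.
Both eigenvalues > 0, so H is positive definite -> x* is a strict local min.

min


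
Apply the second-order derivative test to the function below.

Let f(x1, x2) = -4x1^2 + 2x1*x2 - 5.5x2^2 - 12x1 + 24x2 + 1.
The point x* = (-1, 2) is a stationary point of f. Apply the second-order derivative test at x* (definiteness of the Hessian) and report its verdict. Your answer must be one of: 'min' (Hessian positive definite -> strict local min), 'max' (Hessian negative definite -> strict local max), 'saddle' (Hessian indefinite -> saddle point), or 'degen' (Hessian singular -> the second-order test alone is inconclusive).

Compute the Hessian H = grad^2 f:
  H = [[-8, 2], [2, -11]]
Verify stationarity: grad f(x*) = H x* + g = (0, 0).
Eigenvalues of H: -12, -7.
Both eigenvalues < 0, so H is negative definite -> x* is a strict local max.

max


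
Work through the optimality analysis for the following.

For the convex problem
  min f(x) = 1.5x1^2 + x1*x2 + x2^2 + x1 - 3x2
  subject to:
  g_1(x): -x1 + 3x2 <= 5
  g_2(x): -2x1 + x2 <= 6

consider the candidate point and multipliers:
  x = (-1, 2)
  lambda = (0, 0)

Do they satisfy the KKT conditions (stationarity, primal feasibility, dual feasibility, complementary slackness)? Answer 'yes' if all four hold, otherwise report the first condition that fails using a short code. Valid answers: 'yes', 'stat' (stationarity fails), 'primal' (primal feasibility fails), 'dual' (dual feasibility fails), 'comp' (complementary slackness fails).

Gradient of f: grad f(x) = Q x + c = (0, 0)
Constraint values g_i(x) = a_i^T x - b_i:
  g_1((-1, 2)) = 2
  g_2((-1, 2)) = -2
Stationarity residual: grad f(x) + sum_i lambda_i a_i = (0, 0)
  -> stationarity OK
Primal feasibility (all g_i <= 0): FAILS
Dual feasibility (all lambda_i >= 0): OK
Complementary slackness (lambda_i * g_i(x) = 0 for all i): OK

Verdict: the first failing condition is primal_feasibility -> primal.

primal


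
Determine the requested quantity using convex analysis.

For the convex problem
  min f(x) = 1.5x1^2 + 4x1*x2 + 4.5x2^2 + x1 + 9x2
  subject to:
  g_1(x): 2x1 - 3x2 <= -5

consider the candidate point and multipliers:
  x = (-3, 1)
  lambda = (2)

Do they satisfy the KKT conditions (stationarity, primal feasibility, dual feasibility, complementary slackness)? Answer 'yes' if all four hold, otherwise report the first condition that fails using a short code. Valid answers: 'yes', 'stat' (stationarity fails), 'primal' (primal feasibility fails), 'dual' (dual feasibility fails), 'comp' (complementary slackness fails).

Gradient of f: grad f(x) = Q x + c = (-4, 6)
Constraint values g_i(x) = a_i^T x - b_i:
  g_1((-3, 1)) = -4
Stationarity residual: grad f(x) + sum_i lambda_i a_i = (0, 0)
  -> stationarity OK
Primal feasibility (all g_i <= 0): OK
Dual feasibility (all lambda_i >= 0): OK
Complementary slackness (lambda_i * g_i(x) = 0 for all i): FAILS

Verdict: the first failing condition is complementary_slackness -> comp.

comp


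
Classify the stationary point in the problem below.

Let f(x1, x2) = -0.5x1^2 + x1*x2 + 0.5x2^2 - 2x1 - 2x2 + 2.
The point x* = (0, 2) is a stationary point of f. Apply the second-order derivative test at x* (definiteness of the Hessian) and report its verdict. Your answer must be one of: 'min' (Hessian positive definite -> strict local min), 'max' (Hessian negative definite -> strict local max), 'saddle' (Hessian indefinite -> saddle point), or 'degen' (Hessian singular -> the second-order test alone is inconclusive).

Compute the Hessian H = grad^2 f:
  H = [[-1, 1], [1, 1]]
Verify stationarity: grad f(x*) = H x* + g = (0, 0).
Eigenvalues of H: -1.4142, 1.4142.
Eigenvalues have mixed signs, so H is indefinite -> x* is a saddle point.

saddle


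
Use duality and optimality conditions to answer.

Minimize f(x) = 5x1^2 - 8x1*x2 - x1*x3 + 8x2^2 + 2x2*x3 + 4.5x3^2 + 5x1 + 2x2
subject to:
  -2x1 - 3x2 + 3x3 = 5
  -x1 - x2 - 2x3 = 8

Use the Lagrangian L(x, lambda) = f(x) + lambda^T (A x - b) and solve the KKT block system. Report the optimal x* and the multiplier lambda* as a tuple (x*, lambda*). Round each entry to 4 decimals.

Form the Lagrangian:
  L(x, lambda) = (1/2) x^T Q x + c^T x + lambda^T (A x - b)
Stationarity (grad_x L = 0): Q x + c + A^T lambda = 0.
Primal feasibility: A x = b.

This gives the KKT block system:
  [ Q   A^T ] [ x     ]   [-c ]
  [ A    0  ] [ lambda ] = [ b ]

Solving the linear system:
  x*      = (-2.714, -1.6669, -1.8096)
  lambda* = (0.4166, -7.828)
  f(x*)   = 21.8186

x* = (-2.714, -1.6669, -1.8096), lambda* = (0.4166, -7.828)


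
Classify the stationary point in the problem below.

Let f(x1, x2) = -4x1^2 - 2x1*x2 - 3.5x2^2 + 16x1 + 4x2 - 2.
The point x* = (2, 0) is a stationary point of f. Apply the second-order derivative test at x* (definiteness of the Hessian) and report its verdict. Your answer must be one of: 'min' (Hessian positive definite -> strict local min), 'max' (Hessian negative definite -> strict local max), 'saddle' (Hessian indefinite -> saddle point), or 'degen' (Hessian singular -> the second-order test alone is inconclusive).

Compute the Hessian H = grad^2 f:
  H = [[-8, -2], [-2, -7]]
Verify stationarity: grad f(x*) = H x* + g = (0, 0).
Eigenvalues of H: -9.5616, -5.4384.
Both eigenvalues < 0, so H is negative definite -> x* is a strict local max.

max


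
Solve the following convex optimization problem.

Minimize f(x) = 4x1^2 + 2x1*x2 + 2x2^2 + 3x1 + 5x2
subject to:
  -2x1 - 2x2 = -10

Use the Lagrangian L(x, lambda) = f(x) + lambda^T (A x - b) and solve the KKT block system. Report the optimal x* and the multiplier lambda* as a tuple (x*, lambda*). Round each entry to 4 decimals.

Form the Lagrangian:
  L(x, lambda) = (1/2) x^T Q x + c^T x + lambda^T (A x - b)
Stationarity (grad_x L = 0): Q x + c + A^T lambda = 0.
Primal feasibility: A x = b.

This gives the KKT block system:
  [ Q   A^T ] [ x     ]   [-c ]
  [ A    0  ] [ lambda ] = [ b ]

Solving the linear system:
  x*      = (1.5, 3.5)
  lambda* = (11)
  f(x*)   = 66

x* = (1.5, 3.5), lambda* = (11)


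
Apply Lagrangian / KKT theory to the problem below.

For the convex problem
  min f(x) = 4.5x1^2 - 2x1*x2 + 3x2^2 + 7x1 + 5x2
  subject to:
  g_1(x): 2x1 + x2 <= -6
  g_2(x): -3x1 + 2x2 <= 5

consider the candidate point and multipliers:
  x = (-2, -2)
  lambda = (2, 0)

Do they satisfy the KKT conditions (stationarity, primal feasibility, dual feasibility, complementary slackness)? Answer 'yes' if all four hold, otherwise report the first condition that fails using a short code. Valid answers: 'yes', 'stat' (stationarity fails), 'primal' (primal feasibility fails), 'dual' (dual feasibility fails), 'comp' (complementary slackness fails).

Gradient of f: grad f(x) = Q x + c = (-7, -3)
Constraint values g_i(x) = a_i^T x - b_i:
  g_1((-2, -2)) = 0
  g_2((-2, -2)) = -3
Stationarity residual: grad f(x) + sum_i lambda_i a_i = (-3, -1)
  -> stationarity FAILS
Primal feasibility (all g_i <= 0): OK
Dual feasibility (all lambda_i >= 0): OK
Complementary slackness (lambda_i * g_i(x) = 0 for all i): OK

Verdict: the first failing condition is stationarity -> stat.

stat


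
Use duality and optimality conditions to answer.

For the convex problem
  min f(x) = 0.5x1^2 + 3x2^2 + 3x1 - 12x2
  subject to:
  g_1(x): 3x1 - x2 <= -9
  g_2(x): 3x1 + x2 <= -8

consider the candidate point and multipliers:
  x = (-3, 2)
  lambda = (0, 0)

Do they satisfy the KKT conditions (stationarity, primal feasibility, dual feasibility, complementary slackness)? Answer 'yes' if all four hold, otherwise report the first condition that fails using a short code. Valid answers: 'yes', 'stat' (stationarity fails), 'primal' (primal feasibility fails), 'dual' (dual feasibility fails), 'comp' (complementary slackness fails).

Gradient of f: grad f(x) = Q x + c = (0, 0)
Constraint values g_i(x) = a_i^T x - b_i:
  g_1((-3, 2)) = -2
  g_2((-3, 2)) = 1
Stationarity residual: grad f(x) + sum_i lambda_i a_i = (0, 0)
  -> stationarity OK
Primal feasibility (all g_i <= 0): FAILS
Dual feasibility (all lambda_i >= 0): OK
Complementary slackness (lambda_i * g_i(x) = 0 for all i): OK

Verdict: the first failing condition is primal_feasibility -> primal.

primal


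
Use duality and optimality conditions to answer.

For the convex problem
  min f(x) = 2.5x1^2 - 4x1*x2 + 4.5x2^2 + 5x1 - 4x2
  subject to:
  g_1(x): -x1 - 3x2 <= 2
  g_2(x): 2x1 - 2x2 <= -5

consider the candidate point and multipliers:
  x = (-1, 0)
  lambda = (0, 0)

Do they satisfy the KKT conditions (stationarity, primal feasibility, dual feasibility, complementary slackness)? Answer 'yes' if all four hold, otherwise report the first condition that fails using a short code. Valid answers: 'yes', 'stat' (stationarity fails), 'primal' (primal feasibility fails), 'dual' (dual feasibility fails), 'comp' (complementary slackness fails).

Gradient of f: grad f(x) = Q x + c = (0, 0)
Constraint values g_i(x) = a_i^T x - b_i:
  g_1((-1, 0)) = -1
  g_2((-1, 0)) = 3
Stationarity residual: grad f(x) + sum_i lambda_i a_i = (0, 0)
  -> stationarity OK
Primal feasibility (all g_i <= 0): FAILS
Dual feasibility (all lambda_i >= 0): OK
Complementary slackness (lambda_i * g_i(x) = 0 for all i): OK

Verdict: the first failing condition is primal_feasibility -> primal.

primal


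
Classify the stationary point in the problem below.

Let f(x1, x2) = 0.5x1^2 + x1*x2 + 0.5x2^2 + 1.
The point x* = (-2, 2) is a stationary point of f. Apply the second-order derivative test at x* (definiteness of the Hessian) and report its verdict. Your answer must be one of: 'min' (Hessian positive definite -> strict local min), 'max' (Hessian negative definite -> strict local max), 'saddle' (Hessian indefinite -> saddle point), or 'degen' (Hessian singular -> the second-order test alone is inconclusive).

Compute the Hessian H = grad^2 f:
  H = [[1, 1], [1, 1]]
Verify stationarity: grad f(x*) = H x* + g = (0, 0).
Eigenvalues of H: 0, 2.
H has a zero eigenvalue (singular; positive semidefinite but not definite), so H is neither positive definite, negative definite, nor indefinite. The second-order test alone is inconclusive -> degen.
(Indeed, f is constant along the null direction of H through x*, so x* is not a strict local extremum.)

degen


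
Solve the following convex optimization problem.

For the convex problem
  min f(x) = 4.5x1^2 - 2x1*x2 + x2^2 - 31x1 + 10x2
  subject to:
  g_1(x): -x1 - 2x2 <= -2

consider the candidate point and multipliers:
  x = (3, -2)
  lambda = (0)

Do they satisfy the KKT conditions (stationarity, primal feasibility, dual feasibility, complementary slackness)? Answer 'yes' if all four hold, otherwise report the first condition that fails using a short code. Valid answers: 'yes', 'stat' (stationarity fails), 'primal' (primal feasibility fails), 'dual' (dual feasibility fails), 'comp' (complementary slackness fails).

Gradient of f: grad f(x) = Q x + c = (0, 0)
Constraint values g_i(x) = a_i^T x - b_i:
  g_1((3, -2)) = 3
Stationarity residual: grad f(x) + sum_i lambda_i a_i = (0, 0)
  -> stationarity OK
Primal feasibility (all g_i <= 0): FAILS
Dual feasibility (all lambda_i >= 0): OK
Complementary slackness (lambda_i * g_i(x) = 0 for all i): OK

Verdict: the first failing condition is primal_feasibility -> primal.

primal


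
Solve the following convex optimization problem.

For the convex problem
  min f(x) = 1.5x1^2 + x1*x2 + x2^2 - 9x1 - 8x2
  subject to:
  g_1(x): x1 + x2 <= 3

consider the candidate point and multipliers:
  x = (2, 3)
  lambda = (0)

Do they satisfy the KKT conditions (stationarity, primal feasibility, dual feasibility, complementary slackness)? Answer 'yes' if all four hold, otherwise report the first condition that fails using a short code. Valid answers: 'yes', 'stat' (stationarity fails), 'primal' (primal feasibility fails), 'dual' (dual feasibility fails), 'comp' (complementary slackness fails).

Gradient of f: grad f(x) = Q x + c = (0, 0)
Constraint values g_i(x) = a_i^T x - b_i:
  g_1((2, 3)) = 2
Stationarity residual: grad f(x) + sum_i lambda_i a_i = (0, 0)
  -> stationarity OK
Primal feasibility (all g_i <= 0): FAILS
Dual feasibility (all lambda_i >= 0): OK
Complementary slackness (lambda_i * g_i(x) = 0 for all i): OK

Verdict: the first failing condition is primal_feasibility -> primal.

primal


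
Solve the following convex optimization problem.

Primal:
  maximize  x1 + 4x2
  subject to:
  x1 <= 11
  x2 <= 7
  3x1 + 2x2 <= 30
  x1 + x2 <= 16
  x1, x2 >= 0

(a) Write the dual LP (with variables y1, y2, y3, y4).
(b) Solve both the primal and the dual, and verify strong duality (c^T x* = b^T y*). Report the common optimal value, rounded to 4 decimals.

The standard primal-dual pair for 'max c^T x s.t. A x <= b, x >= 0' is:
  Dual:  min b^T y  s.t.  A^T y >= c,  y >= 0.

So the dual LP is:
  minimize  11y1 + 7y2 + 30y3 + 16y4
  subject to:
    y1 + 3y3 + y4 >= 1
    y2 + 2y3 + y4 >= 4
    y1, y2, y3, y4 >= 0

Solving the primal: x* = (5.3333, 7).
  primal value c^T x* = 33.3333.
Solving the dual: y* = (0, 3.3333, 0.3333, 0).
  dual value b^T y* = 33.3333.
Strong duality: c^T x* = b^T y*. Confirmed.

33.3333


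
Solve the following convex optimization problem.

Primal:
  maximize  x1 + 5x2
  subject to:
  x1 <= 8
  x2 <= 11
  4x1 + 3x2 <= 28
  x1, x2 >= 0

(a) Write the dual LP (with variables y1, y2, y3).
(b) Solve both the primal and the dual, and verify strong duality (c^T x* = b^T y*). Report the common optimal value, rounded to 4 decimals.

The standard primal-dual pair for 'max c^T x s.t. A x <= b, x >= 0' is:
  Dual:  min b^T y  s.t.  A^T y >= c,  y >= 0.

So the dual LP is:
  minimize  8y1 + 11y2 + 28y3
  subject to:
    y1 + 4y3 >= 1
    y2 + 3y3 >= 5
    y1, y2, y3 >= 0

Solving the primal: x* = (0, 9.3333).
  primal value c^T x* = 46.6667.
Solving the dual: y* = (0, 0, 1.6667).
  dual value b^T y* = 46.6667.
Strong duality: c^T x* = b^T y*. Confirmed.

46.6667


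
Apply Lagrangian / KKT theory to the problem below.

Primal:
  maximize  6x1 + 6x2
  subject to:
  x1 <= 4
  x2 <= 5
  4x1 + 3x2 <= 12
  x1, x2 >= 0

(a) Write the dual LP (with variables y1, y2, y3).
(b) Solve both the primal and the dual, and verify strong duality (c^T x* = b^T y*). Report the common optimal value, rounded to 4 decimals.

The standard primal-dual pair for 'max c^T x s.t. A x <= b, x >= 0' is:
  Dual:  min b^T y  s.t.  A^T y >= c,  y >= 0.

So the dual LP is:
  minimize  4y1 + 5y2 + 12y3
  subject to:
    y1 + 4y3 >= 6
    y2 + 3y3 >= 6
    y1, y2, y3 >= 0

Solving the primal: x* = (0, 4).
  primal value c^T x* = 24.
Solving the dual: y* = (0, 0, 2).
  dual value b^T y* = 24.
Strong duality: c^T x* = b^T y*. Confirmed.

24


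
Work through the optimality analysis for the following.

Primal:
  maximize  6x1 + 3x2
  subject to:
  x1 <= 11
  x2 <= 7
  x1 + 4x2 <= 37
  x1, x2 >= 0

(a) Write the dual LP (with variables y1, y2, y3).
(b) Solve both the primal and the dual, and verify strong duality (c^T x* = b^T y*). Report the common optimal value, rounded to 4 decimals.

The standard primal-dual pair for 'max c^T x s.t. A x <= b, x >= 0' is:
  Dual:  min b^T y  s.t.  A^T y >= c,  y >= 0.

So the dual LP is:
  minimize  11y1 + 7y2 + 37y3
  subject to:
    y1 + y3 >= 6
    y2 + 4y3 >= 3
    y1, y2, y3 >= 0

Solving the primal: x* = (11, 6.5).
  primal value c^T x* = 85.5.
Solving the dual: y* = (5.25, 0, 0.75).
  dual value b^T y* = 85.5.
Strong duality: c^T x* = b^T y*. Confirmed.

85.5


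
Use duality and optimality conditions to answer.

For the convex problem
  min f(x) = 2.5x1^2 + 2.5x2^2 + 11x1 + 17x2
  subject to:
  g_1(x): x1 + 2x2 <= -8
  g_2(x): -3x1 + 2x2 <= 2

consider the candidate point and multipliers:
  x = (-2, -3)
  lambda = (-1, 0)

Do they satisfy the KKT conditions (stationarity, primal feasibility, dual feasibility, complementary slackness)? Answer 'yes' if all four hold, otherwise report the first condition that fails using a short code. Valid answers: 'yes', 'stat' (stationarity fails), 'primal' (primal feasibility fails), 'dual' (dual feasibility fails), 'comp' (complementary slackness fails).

Gradient of f: grad f(x) = Q x + c = (1, 2)
Constraint values g_i(x) = a_i^T x - b_i:
  g_1((-2, -3)) = 0
  g_2((-2, -3)) = -2
Stationarity residual: grad f(x) + sum_i lambda_i a_i = (0, 0)
  -> stationarity OK
Primal feasibility (all g_i <= 0): OK
Dual feasibility (all lambda_i >= 0): FAILS
Complementary slackness (lambda_i * g_i(x) = 0 for all i): OK

Verdict: the first failing condition is dual_feasibility -> dual.

dual


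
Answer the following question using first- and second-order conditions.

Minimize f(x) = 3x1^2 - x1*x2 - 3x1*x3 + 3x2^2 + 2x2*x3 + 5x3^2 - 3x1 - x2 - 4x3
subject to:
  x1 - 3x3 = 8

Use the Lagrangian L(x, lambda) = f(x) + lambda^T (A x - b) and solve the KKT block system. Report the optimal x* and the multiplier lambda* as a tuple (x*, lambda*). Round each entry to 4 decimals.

Form the Lagrangian:
  L(x, lambda) = (1/2) x^T Q x + c^T x + lambda^T (A x - b)
Stationarity (grad_x L = 0): Q x + c + A^T lambda = 0.
Primal feasibility: A x = b.

This gives the KKT block system:
  [ Q   A^T ] [ x     ]   [-c ]
  [ A    0  ] [ lambda ] = [ b ]

Solving the linear system:
  x*      = (1.0945, 1.1164, -2.3018)
  lambda* = (-9.3564)
  f(x*)   = 39.8291

x* = (1.0945, 1.1164, -2.3018), lambda* = (-9.3564)


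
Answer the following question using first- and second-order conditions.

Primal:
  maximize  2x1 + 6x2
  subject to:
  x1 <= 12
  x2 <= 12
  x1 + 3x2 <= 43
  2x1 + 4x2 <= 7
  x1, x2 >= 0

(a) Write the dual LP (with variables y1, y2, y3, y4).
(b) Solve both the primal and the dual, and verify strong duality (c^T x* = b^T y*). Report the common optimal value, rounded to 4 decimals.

The standard primal-dual pair for 'max c^T x s.t. A x <= b, x >= 0' is:
  Dual:  min b^T y  s.t.  A^T y >= c,  y >= 0.

So the dual LP is:
  minimize  12y1 + 12y2 + 43y3 + 7y4
  subject to:
    y1 + y3 + 2y4 >= 2
    y2 + 3y3 + 4y4 >= 6
    y1, y2, y3, y4 >= 0

Solving the primal: x* = (0, 1.75).
  primal value c^T x* = 10.5.
Solving the dual: y* = (0, 0, 0, 1.5).
  dual value b^T y* = 10.5.
Strong duality: c^T x* = b^T y*. Confirmed.

10.5


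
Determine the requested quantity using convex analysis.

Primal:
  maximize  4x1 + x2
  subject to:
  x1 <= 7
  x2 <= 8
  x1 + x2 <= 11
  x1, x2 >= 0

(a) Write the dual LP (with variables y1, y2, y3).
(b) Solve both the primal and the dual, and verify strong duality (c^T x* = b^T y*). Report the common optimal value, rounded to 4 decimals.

The standard primal-dual pair for 'max c^T x s.t. A x <= b, x >= 0' is:
  Dual:  min b^T y  s.t.  A^T y >= c,  y >= 0.

So the dual LP is:
  minimize  7y1 + 8y2 + 11y3
  subject to:
    y1 + y3 >= 4
    y2 + y3 >= 1
    y1, y2, y3 >= 0

Solving the primal: x* = (7, 4).
  primal value c^T x* = 32.
Solving the dual: y* = (3, 0, 1).
  dual value b^T y* = 32.
Strong duality: c^T x* = b^T y*. Confirmed.

32


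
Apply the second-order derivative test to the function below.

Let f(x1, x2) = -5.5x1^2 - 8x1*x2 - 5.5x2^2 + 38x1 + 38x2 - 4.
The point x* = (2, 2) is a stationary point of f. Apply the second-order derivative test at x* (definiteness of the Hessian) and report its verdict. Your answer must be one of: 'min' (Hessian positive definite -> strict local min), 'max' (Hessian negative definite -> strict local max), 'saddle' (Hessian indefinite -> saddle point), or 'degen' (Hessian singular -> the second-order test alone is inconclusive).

Compute the Hessian H = grad^2 f:
  H = [[-11, -8], [-8, -11]]
Verify stationarity: grad f(x*) = H x* + g = (0, 0).
Eigenvalues of H: -19, -3.
Both eigenvalues < 0, so H is negative definite -> x* is a strict local max.

max


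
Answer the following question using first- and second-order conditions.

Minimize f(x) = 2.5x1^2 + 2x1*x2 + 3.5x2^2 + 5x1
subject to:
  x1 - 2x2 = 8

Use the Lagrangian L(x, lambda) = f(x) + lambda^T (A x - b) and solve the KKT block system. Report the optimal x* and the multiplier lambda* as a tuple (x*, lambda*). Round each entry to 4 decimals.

Form the Lagrangian:
  L(x, lambda) = (1/2) x^T Q x + c^T x + lambda^T (A x - b)
Stationarity (grad_x L = 0): Q x + c + A^T lambda = 0.
Primal feasibility: A x = b.

This gives the KKT block system:
  [ Q   A^T ] [ x     ]   [-c ]
  [ A    0  ] [ lambda ] = [ b ]

Solving the linear system:
  x*      = (1.9429, -3.0286)
  lambda* = (-8.6571)
  f(x*)   = 39.4857

x* = (1.9429, -3.0286), lambda* = (-8.6571)


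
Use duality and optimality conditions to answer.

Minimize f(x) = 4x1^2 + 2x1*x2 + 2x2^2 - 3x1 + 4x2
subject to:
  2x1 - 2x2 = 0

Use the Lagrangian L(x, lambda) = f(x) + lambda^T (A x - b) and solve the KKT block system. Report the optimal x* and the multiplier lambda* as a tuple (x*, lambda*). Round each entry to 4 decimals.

Form the Lagrangian:
  L(x, lambda) = (1/2) x^T Q x + c^T x + lambda^T (A x - b)
Stationarity (grad_x L = 0): Q x + c + A^T lambda = 0.
Primal feasibility: A x = b.

This gives the KKT block system:
  [ Q   A^T ] [ x     ]   [-c ]
  [ A    0  ] [ lambda ] = [ b ]

Solving the linear system:
  x*      = (-0.0625, -0.0625)
  lambda* = (1.8125)
  f(x*)   = -0.0313

x* = (-0.0625, -0.0625), lambda* = (1.8125)


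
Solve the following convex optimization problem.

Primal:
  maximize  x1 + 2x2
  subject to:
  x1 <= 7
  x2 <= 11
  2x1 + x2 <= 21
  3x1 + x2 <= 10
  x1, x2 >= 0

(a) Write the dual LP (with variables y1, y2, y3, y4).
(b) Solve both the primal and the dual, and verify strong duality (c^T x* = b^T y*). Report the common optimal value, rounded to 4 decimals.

The standard primal-dual pair for 'max c^T x s.t. A x <= b, x >= 0' is:
  Dual:  min b^T y  s.t.  A^T y >= c,  y >= 0.

So the dual LP is:
  minimize  7y1 + 11y2 + 21y3 + 10y4
  subject to:
    y1 + 2y3 + 3y4 >= 1
    y2 + y3 + y4 >= 2
    y1, y2, y3, y4 >= 0

Solving the primal: x* = (0, 10).
  primal value c^T x* = 20.
Solving the dual: y* = (0, 0, 0, 2).
  dual value b^T y* = 20.
Strong duality: c^T x* = b^T y*. Confirmed.

20


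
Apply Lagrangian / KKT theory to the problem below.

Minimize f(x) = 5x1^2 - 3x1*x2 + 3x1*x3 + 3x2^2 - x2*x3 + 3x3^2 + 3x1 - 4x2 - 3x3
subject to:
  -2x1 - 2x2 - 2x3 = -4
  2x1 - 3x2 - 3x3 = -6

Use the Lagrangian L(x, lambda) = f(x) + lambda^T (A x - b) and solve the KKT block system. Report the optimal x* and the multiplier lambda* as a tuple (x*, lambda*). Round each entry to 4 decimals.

Form the Lagrangian:
  L(x, lambda) = (1/2) x^T Q x + c^T x + lambda^T (A x - b)
Stationarity (grad_x L = 0): Q x + c + A^T lambda = 0.
Primal feasibility: A x = b.

This gives the KKT block system:
  [ Q   A^T ] [ x     ]   [-c ]
  [ A    0  ] [ lambda ] = [ b ]

Solving the linear system:
  x*      = (0, 1.0714, 0.9286)
  lambda* = (1.0714, -0.2143)
  f(x*)   = -2.0357

x* = (0, 1.0714, 0.9286), lambda* = (1.0714, -0.2143)


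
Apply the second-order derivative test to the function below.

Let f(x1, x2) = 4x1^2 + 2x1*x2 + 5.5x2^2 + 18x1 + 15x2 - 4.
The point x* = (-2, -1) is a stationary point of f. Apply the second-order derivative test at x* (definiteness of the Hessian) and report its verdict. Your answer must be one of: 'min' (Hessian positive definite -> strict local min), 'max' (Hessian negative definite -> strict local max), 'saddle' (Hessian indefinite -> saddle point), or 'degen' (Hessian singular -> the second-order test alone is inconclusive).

Compute the Hessian H = grad^2 f:
  H = [[8, 2], [2, 11]]
Verify stationarity: grad f(x*) = H x* + g = (0, 0).
Eigenvalues of H: 7, 12.
Both eigenvalues > 0, so H is positive definite -> x* is a strict local min.

min


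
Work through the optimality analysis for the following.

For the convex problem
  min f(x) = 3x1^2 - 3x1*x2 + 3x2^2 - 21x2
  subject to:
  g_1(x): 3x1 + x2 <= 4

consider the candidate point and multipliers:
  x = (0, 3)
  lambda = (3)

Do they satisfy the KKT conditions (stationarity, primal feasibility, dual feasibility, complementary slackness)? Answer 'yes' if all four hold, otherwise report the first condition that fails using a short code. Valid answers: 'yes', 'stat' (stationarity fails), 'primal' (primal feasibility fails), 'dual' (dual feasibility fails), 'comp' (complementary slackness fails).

Gradient of f: grad f(x) = Q x + c = (-9, -3)
Constraint values g_i(x) = a_i^T x - b_i:
  g_1((0, 3)) = -1
Stationarity residual: grad f(x) + sum_i lambda_i a_i = (0, 0)
  -> stationarity OK
Primal feasibility (all g_i <= 0): OK
Dual feasibility (all lambda_i >= 0): OK
Complementary slackness (lambda_i * g_i(x) = 0 for all i): FAILS

Verdict: the first failing condition is complementary_slackness -> comp.

comp


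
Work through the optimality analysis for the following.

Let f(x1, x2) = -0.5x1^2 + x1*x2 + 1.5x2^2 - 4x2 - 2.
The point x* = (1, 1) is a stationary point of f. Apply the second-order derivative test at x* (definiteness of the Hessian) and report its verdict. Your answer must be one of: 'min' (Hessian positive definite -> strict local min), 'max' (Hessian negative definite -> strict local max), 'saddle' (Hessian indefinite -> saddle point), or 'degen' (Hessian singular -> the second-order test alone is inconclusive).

Compute the Hessian H = grad^2 f:
  H = [[-1, 1], [1, 3]]
Verify stationarity: grad f(x*) = H x* + g = (0, 0).
Eigenvalues of H: -1.2361, 3.2361.
Eigenvalues have mixed signs, so H is indefinite -> x* is a saddle point.

saddle


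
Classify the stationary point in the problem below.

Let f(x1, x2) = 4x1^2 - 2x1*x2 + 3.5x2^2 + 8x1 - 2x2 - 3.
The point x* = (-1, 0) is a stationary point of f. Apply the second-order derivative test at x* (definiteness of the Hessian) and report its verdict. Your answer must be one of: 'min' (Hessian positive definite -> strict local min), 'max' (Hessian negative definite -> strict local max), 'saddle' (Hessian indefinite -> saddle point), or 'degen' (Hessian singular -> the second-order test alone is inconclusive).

Compute the Hessian H = grad^2 f:
  H = [[8, -2], [-2, 7]]
Verify stationarity: grad f(x*) = H x* + g = (0, 0).
Eigenvalues of H: 5.4384, 9.5616.
Both eigenvalues > 0, so H is positive definite -> x* is a strict local min.

min


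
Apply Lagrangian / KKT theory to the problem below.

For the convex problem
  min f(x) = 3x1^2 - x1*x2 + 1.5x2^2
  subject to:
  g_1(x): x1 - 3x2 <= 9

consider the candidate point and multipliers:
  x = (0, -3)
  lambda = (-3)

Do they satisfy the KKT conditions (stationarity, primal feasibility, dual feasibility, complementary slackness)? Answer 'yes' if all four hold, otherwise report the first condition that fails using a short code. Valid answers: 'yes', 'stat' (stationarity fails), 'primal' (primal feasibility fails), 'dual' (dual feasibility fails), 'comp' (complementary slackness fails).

Gradient of f: grad f(x) = Q x + c = (3, -9)
Constraint values g_i(x) = a_i^T x - b_i:
  g_1((0, -3)) = 0
Stationarity residual: grad f(x) + sum_i lambda_i a_i = (0, 0)
  -> stationarity OK
Primal feasibility (all g_i <= 0): OK
Dual feasibility (all lambda_i >= 0): FAILS
Complementary slackness (lambda_i * g_i(x) = 0 for all i): OK

Verdict: the first failing condition is dual_feasibility -> dual.

dual


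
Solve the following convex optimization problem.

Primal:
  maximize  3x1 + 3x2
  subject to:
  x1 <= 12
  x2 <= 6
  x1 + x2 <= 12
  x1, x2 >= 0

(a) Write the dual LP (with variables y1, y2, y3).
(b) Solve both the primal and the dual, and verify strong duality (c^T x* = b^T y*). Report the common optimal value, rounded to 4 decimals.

The standard primal-dual pair for 'max c^T x s.t. A x <= b, x >= 0' is:
  Dual:  min b^T y  s.t.  A^T y >= c,  y >= 0.

So the dual LP is:
  minimize  12y1 + 6y2 + 12y3
  subject to:
    y1 + y3 >= 3
    y2 + y3 >= 3
    y1, y2, y3 >= 0

Solving the primal: x* = (6, 6).
  primal value c^T x* = 36.
Solving the dual: y* = (0, 0, 3).
  dual value b^T y* = 36.
Strong duality: c^T x* = b^T y*. Confirmed.

36


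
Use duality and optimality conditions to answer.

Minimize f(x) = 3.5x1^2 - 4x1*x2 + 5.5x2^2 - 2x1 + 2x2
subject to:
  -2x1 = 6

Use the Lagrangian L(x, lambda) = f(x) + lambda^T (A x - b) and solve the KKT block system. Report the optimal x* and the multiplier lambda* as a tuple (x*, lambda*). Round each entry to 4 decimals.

Form the Lagrangian:
  L(x, lambda) = (1/2) x^T Q x + c^T x + lambda^T (A x - b)
Stationarity (grad_x L = 0): Q x + c + A^T lambda = 0.
Primal feasibility: A x = b.

This gives the KKT block system:
  [ Q   A^T ] [ x     ]   [-c ]
  [ A    0  ] [ lambda ] = [ b ]

Solving the linear system:
  x*      = (-3, -1.2727)
  lambda* = (-8.9545)
  f(x*)   = 28.5909

x* = (-3, -1.2727), lambda* = (-8.9545)


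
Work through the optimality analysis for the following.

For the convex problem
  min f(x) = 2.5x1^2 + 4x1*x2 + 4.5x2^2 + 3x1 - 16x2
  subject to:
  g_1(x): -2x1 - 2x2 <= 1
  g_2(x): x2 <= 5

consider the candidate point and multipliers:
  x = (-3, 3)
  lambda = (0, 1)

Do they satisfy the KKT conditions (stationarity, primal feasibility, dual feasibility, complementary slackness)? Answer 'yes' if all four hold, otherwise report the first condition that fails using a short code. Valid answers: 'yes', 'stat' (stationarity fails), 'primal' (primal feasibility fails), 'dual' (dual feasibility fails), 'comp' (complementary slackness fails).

Gradient of f: grad f(x) = Q x + c = (0, -1)
Constraint values g_i(x) = a_i^T x - b_i:
  g_1((-3, 3)) = -1
  g_2((-3, 3)) = -2
Stationarity residual: grad f(x) + sum_i lambda_i a_i = (0, 0)
  -> stationarity OK
Primal feasibility (all g_i <= 0): OK
Dual feasibility (all lambda_i >= 0): OK
Complementary slackness (lambda_i * g_i(x) = 0 for all i): FAILS

Verdict: the first failing condition is complementary_slackness -> comp.

comp
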